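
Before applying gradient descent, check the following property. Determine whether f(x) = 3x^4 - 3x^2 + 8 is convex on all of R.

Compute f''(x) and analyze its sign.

f(x) = 3x^4 - 3x^2 + 8
f'(x) = 12x^3 + -6x
f''(x) = 36x^2 + -6
f''(0) = -6 < 0, so not convex near x = 0
Therefore, f is not globally convex on R.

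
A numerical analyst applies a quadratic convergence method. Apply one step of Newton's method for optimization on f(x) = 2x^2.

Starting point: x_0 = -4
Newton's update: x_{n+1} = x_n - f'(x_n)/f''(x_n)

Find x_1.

f(x) = 2x^2
f'(x) = 4x + (0), f''(x) = 4
Newton step: x_1 = x_0 - f'(x_0)/f''(x_0)
f'(-4) = -16
x_1 = -4 - -16/4 = 0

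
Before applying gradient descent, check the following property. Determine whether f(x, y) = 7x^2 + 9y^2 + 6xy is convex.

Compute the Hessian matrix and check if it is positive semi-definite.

f(x,y) = 7x^2 + 9y^2 + 6xy
Hessian H = [[14, 6], [6, 18]]
trace(H) = 32, det(H) = 216
Eigenvalues: (32 +/- sqrt(160)) / 2 = 22.32, 9.675
Since both eigenvalues > 0, f is convex.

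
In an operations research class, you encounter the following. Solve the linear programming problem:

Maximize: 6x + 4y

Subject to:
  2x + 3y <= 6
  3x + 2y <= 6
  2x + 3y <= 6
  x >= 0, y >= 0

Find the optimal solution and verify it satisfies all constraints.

Feasible vertices: (0, 0), (0, 2), (6/5, 6/5), (2, 0)
Objective 6x + 4y at each vertex:
  (0, 0): 0
  (0, 2): 8
  (6/5, 6/5): 12
  (2, 0): 12
Maximum is 12 at (6/5, 6/5).
Verify constraints at (x, y) = (6/5, 6/5):
  2*(6/5) + 3*(6/5) = 6 <= 6 (active)
  3*(6/5) + 2*(6/5) = 6 <= 6 (active)
  2*(6/5) + 3*(6/5) = 6 <= 6 (active)
  x = 6/5 >= 0, y = 6/5 >= 0. All constraints satisfied.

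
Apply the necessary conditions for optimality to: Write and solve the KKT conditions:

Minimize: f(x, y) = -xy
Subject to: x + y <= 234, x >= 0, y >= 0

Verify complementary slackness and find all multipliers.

Problem: min -xy s.t. x + y <= 234 (multiplier lambda), x >= 0 (mu_x), y >= 0 (mu_y)
KKT stationarity: -y + lambda - mu_x = 0, -x + lambda - mu_y = 0, with lambda, mu_x, mu_y >= 0
Complementary slackness: lambda*(x + y - 234) = 0, mu_x*x = 0, mu_y*y = 0
If lambda = 0: y = -mu_x <= 0 and x = -mu_y <= 0 force x = y = 0 with f = 0; but x = y = 117 is feasible with f = -13689 < 0, so this is not the minimum. Hence lambda > 0 and x + y = 234.
Try x > 0, y > 0 (so mu_x = mu_y = 0): y = lambda, x = lambda => x = y = lambda
x + y = 234 => 2*lambda = 234 => lambda = 117
x* = y* = 117 > 0, consistent with mu_x = mu_y = 0.
(Any feasible point with x = 0 or y = 0 has f = 0 > -13689, so the minimum is not on those boundaries.)
min(-xy) = -13689 (i.e. max xy = 13689)
Multipliers: lambda = 117, mu_x = 0, mu_y = 0
Complementary slackness: lambda*(x + y - 234) = 117*(117 + 117 - 234) = 0, mu_x*x = 0*117 = 0, mu_y*y = 0*117 = 0. Satisfied.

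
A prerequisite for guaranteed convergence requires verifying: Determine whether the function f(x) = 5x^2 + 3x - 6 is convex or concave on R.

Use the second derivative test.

f(x) = 5x^2 + 3x - 6
f'(x) = 10x + 3
f''(x) = 10
Since f''(x) = 10 > 0 for all x, f is convex on R.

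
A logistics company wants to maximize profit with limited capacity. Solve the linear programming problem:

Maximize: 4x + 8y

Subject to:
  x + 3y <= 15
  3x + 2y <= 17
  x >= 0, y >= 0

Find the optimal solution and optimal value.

Feasible vertices: (0, 0), (0, 5), (3, 4), (17/3, 0)
Objective 4x + 8y at each:
  (0, 0): 0
  (0, 5): 40
  (3, 4): 44
  (17/3, 0): 68/3
Maximum is 44 at (3, 4).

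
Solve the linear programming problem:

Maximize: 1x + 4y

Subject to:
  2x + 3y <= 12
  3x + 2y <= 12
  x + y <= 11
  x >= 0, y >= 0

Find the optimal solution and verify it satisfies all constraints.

Feasible vertices: (0, 0), (0, 4), (12/5, 12/5), (4, 0)
Objective 1x + 4y at each vertex:
  (0, 0): 0
  (0, 4): 16
  (12/5, 12/5): 12
  (4, 0): 4
Maximum is 16 at (0, 4).
Verify constraints at (x, y) = (0, 4):
  2*0 + 3*4 = 12 <= 12 (active)
  3*0 + 2*4 = 8 <= 12
  1*0 + 1*4 = 4 <= 11
  x = 0 >= 0, y = 4 >= 0. All constraints satisfied.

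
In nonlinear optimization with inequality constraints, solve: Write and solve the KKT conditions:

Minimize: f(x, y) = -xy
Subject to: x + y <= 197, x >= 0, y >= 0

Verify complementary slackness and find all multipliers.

Problem: min -xy s.t. x + y <= 197 (multiplier lambda), x >= 0 (mu_x), y >= 0 (mu_y)
KKT stationarity: -y + lambda - mu_x = 0, -x + lambda - mu_y = 0, with lambda, mu_x, mu_y >= 0
Complementary slackness: lambda*(x + y - 197) = 0, mu_x*x = 0, mu_y*y = 0
If lambda = 0: y = -mu_x <= 0 and x = -mu_y <= 0 force x = y = 0 with f = 0; but x = y = 197/2 is feasible with f = -38809/4 < 0, so this is not the minimum. Hence lambda > 0 and x + y = 197.
Try x > 0, y > 0 (so mu_x = mu_y = 0): y = lambda, x = lambda => x = y = lambda
x + y = 197 => 2*lambda = 197 => lambda = 197/2
x* = y* = 197/2 > 0, consistent with mu_x = mu_y = 0.
(Any feasible point with x = 0 or y = 0 has f = 0 > -38809/4, so the minimum is not on those boundaries.)
min(-xy) = -38809/4 (i.e. max xy = 38809/4)
Multipliers: lambda = 197/2, mu_x = 0, mu_y = 0
Complementary slackness: lambda*(x + y - 197) = 197/2*(197/2 + 197/2 - 197) = 0, mu_x*x = 0*197/2 = 0, mu_y*y = 0*197/2 = 0. Satisfied.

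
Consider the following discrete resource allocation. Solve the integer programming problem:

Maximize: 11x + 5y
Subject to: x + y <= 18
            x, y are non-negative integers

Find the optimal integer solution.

Objective: 11x + 5y, constraint: x + y <= 18
Coefficient of x is 11 >= coefficient of y is 5, so allocate the entire budget to x.
Optimal: x = 18, y = 0, value = 198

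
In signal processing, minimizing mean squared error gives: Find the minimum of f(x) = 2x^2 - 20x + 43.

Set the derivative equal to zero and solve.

f(x) = 2x^2 - 20x + 43
f'(x) = 4x + (-20) = 0
x = 20/4 = 5
f(5) = -7
Since f''(x) = 4 > 0, this is a minimum.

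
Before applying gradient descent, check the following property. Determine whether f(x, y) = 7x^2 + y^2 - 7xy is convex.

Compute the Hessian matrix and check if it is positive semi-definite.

f(x,y) = 7x^2 + y^2 - 7xy
Hessian H = [[14, -7], [-7, 2]]
trace(H) = 16, det(H) = -21
Eigenvalues: (16 +/- sqrt(340)) / 2 = 17.22, -1.22
Since not both eigenvalues positive, f is neither convex nor concave.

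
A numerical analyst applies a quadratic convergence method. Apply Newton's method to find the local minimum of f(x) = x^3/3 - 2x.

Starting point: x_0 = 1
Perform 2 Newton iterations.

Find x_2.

f(x) = x^3/3 - 2x
f'(x) = x^2 - 2, f''(x) = 2x
Newton update: x_{n+1} = x_n - (x_n^2 - 2)/(2*x_n)
Step 1: x_0 = 1, f'=-1, f''=2, x_1 = 3/2
Step 2: x_1 = 3/2, f'=1/4, f''=3, x_2 = 17/12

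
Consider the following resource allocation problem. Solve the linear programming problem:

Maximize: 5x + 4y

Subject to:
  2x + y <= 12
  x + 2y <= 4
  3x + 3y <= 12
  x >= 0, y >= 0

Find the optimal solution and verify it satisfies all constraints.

Feasible vertices: (0, 0), (0, 2), (4, 0)
Objective 5x + 4y at each vertex:
  (0, 0): 0
  (0, 2): 8
  (4, 0): 20
Maximum is 20 at (4, 0).
Verify constraints at (x, y) = (4, 0):
  2*4 + 1*0 = 8 <= 12
  1*4 + 2*0 = 4 <= 4 (active)
  3*4 + 3*0 = 12 <= 12 (active)
  x = 4 >= 0, y = 0 >= 0. All constraints satisfied.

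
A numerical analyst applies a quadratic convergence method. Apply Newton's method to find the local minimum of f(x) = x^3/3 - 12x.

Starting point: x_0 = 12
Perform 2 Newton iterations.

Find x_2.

f(x) = x^3/3 - 12x
f'(x) = x^2 - 12, f''(x) = 2x
Newton update: x_{n+1} = x_n - (x_n^2 - 12)/(2*x_n)
Step 1: x_0 = 12, f'=132, f''=24, x_1 = 13/2
Step 2: x_1 = 13/2, f'=121/4, f''=13, x_2 = 217/52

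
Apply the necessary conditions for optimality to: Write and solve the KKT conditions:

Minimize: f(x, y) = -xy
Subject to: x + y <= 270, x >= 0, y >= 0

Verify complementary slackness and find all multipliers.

Problem: min -xy s.t. x + y <= 270 (multiplier lambda), x >= 0 (mu_x), y >= 0 (mu_y)
KKT stationarity: -y + lambda - mu_x = 0, -x + lambda - mu_y = 0, with lambda, mu_x, mu_y >= 0
Complementary slackness: lambda*(x + y - 270) = 0, mu_x*x = 0, mu_y*y = 0
If lambda = 0: y = -mu_x <= 0 and x = -mu_y <= 0 force x = y = 0 with f = 0; but x = y = 135 is feasible with f = -18225 < 0, so this is not the minimum. Hence lambda > 0 and x + y = 270.
Try x > 0, y > 0 (so mu_x = mu_y = 0): y = lambda, x = lambda => x = y = lambda
x + y = 270 => 2*lambda = 270 => lambda = 135
x* = y* = 135 > 0, consistent with mu_x = mu_y = 0.
(Any feasible point with x = 0 or y = 0 has f = 0 > -18225, so the minimum is not on those boundaries.)
min(-xy) = -18225 (i.e. max xy = 18225)
Multipliers: lambda = 135, mu_x = 0, mu_y = 0
Complementary slackness: lambda*(x + y - 270) = 135*(135 + 135 - 270) = 0, mu_x*x = 0*135 = 0, mu_y*y = 0*135 = 0. Satisfied.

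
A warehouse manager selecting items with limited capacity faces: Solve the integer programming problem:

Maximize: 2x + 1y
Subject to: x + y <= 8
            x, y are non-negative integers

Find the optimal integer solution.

Objective: 2x + 1y, constraint: x + y <= 8
Coefficient of x is 2 >= coefficient of y is 1, so allocate the entire budget to x.
Optimal: x = 8, y = 0, value = 16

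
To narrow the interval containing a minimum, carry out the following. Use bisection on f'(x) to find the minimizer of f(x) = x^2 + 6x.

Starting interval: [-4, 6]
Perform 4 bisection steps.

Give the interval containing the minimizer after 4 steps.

Finding critical point of f(x) = x^2 + 6x using bisection on f'(x) = 2x + 6.
f'(x) = 0 when x = -3.
Starting interval: [-4, 6]
Step 1: mid = 1, f'(mid) = 8, new interval = [-4, 1]
Step 2: mid = -3/2, f'(mid) = 3, new interval = [-4, -3/2]
Step 3: mid = -11/4, f'(mid) = 1/2, new interval = [-4, -11/4]
Step 4: mid = -27/8, f'(mid) = -3/4, new interval = [-27/8, -11/4]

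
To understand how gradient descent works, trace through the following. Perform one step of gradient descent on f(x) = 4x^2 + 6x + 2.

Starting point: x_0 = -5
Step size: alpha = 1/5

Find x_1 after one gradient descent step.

f(x) = 4x^2 + 6x + 2
f'(x) = 8x + 6
f'(-5) = 8*-5 + (6) = -34
x_1 = x_0 - alpha * f'(x_0) = -5 - 1/5 * -34 = 9/5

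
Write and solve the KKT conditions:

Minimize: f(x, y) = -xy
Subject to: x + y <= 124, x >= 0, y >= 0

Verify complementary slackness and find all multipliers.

Problem: min -xy s.t. x + y <= 124 (multiplier lambda), x >= 0 (mu_x), y >= 0 (mu_y)
KKT stationarity: -y + lambda - mu_x = 0, -x + lambda - mu_y = 0, with lambda, mu_x, mu_y >= 0
Complementary slackness: lambda*(x + y - 124) = 0, mu_x*x = 0, mu_y*y = 0
If lambda = 0: y = -mu_x <= 0 and x = -mu_y <= 0 force x = y = 0 with f = 0; but x = y = 62 is feasible with f = -3844 < 0, so this is not the minimum. Hence lambda > 0 and x + y = 124.
Try x > 0, y > 0 (so mu_x = mu_y = 0): y = lambda, x = lambda => x = y = lambda
x + y = 124 => 2*lambda = 124 => lambda = 62
x* = y* = 62 > 0, consistent with mu_x = mu_y = 0.
(Any feasible point with x = 0 or y = 0 has f = 0 > -3844, so the minimum is not on those boundaries.)
min(-xy) = -3844 (i.e. max xy = 3844)
Multipliers: lambda = 62, mu_x = 0, mu_y = 0
Complementary slackness: lambda*(x + y - 124) = 62*(62 + 62 - 124) = 0, mu_x*x = 0*62 = 0, mu_y*y = 0*62 = 0. Satisfied.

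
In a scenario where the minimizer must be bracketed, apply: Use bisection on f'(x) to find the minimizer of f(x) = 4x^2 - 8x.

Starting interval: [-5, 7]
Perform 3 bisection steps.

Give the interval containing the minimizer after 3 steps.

Finding critical point of f(x) = 4x^2 - 8x using bisection on f'(x) = 8x + -8.
f'(x) = 0 when x = 1.
Starting interval: [-5, 7]
Step 1: mid = 1, f'(mid) = 0, new interval = [1, 1]
Step 2: mid = 1, f'(mid) = 0, new interval = [1, 1]
Step 3: mid = 1, f'(mid) = 0, new interval = [1, 1]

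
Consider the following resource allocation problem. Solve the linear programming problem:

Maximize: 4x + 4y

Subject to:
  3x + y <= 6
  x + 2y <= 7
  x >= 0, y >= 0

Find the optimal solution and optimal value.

Feasible vertices: (0, 0), (0, 7/2), (1, 3), (2, 0)
Objective 4x + 4y at each:
  (0, 0): 0
  (0, 7/2): 14
  (1, 3): 16
  (2, 0): 8
Maximum is 16 at (1, 3).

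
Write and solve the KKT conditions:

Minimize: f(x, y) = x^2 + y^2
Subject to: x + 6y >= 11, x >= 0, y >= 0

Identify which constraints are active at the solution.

KKT conditions for min x^2 + y^2 s.t. 1x + 6y >= 11, x >= 0, y >= 0:
Stationarity: 2x = mu*1 + mu_x, 2y = mu*6 + mu_y, with mu, mu_x, mu_y >= 0
Complementary slackness: mu*(x + 6y - 11) = 0, mu_x*x = 0, mu_y*y = 0
(0, 0) is infeasible (1*0 + 6*0 < 11), so if mu = 0 stationarity would force x = mu_x/2 >= 0, y = mu_y/2 >= 0 with mu_x*x = mu_y*y = 0, i.e. x = y = 0: contradiction. Hence mu > 0 and x + 6y = 11 is active.
Try x > 0, y > 0 (so mu_x = mu_y = 0): x = 1*mu/2, y = 6*mu/2
Substitute: 1*(1*mu/2) + 6*(6*mu/2) = 11
  mu*37/2 = 11 => mu = 22/37
x* = 11/37 > 0, y* = 66/37 > 0, consistent with mu_x = mu_y = 0.
f is convex and the constraints are linear, so this KKT point is the global minimum.
f* = 121/37
Active constraints: x + 6y >= 11 (holds with equality, mu = 22/37 > 0); x >= 0 and y >= 0 are inactive (mu_x = mu_y = 0).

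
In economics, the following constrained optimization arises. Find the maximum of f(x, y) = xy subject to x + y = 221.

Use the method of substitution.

Substitute y = 221 - x into f(x,y) = xy:
g(x) = x(221 - x) = 221x - x^2
g'(x) = 221 - 2x = 0  =>  x = 221/2
y = 221 - 221/2 = 221/2
Maximum value = (221/2) * (221/2) = 48841/4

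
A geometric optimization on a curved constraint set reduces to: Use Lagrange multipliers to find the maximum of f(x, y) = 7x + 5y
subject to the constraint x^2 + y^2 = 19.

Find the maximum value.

Set up Lagrange conditions: grad f = lambda * grad g
  7 = 2*lambda*x
  5 = 2*lambda*y
From these: x/y = 7/5, so x = 7t, y = 5t for some t.
Substitute into constraint: (7t)^2 + (5t)^2 = 19
  t^2 * 74 = 19
  t = sqrt(19/74)
Maximum = 7*x + 5*y = (7^2 + 5^2)*t = 74 * sqrt(19/74) = sqrt(1406)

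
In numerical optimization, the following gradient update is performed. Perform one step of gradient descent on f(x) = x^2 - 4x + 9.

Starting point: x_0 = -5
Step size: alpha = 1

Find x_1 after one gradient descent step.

f(x) = x^2 - 4x + 9
f'(x) = 2x - 4
f'(-5) = 2*-5 + (-4) = -14
x_1 = x_0 - alpha * f'(x_0) = -5 - 1 * -14 = 9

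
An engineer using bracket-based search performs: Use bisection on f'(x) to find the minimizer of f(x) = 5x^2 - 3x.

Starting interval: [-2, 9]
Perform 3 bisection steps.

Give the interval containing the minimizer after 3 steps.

Finding critical point of f(x) = 5x^2 - 3x using bisection on f'(x) = 10x + -3.
f'(x) = 0 when x = 3/10.
Starting interval: [-2, 9]
Step 1: mid = 7/2, f'(mid) = 32, new interval = [-2, 7/2]
Step 2: mid = 3/4, f'(mid) = 9/2, new interval = [-2, 3/4]
Step 3: mid = -5/8, f'(mid) = -37/4, new interval = [-5/8, 3/4]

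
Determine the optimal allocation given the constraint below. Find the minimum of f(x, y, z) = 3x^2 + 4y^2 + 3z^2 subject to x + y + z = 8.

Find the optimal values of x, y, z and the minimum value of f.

Using Lagrange multipliers on f = 3x^2 + 4y^2 + 3z^2 with constraint x + y + z = 8:
Conditions: 2*3*x = lambda, 2*4*y = lambda, 2*3*z = lambda
So x = lambda/6, y = lambda/8, z = lambda/6
Substituting into constraint: lambda * (11/24) = 8
lambda = 192/11
x = 32/11, y = 24/11, z = 32/11
Minimum value = 768/11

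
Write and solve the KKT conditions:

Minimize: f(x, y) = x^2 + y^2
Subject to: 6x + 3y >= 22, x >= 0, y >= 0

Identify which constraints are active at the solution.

KKT conditions for min x^2 + y^2 s.t. 6x + 3y >= 22, x >= 0, y >= 0:
Stationarity: 2x = mu*6 + mu_x, 2y = mu*3 + mu_y, with mu, mu_x, mu_y >= 0
Complementary slackness: mu*(6x + 3y - 22) = 0, mu_x*x = 0, mu_y*y = 0
(0, 0) is infeasible (6*0 + 3*0 < 22), so if mu = 0 stationarity would force x = mu_x/2 >= 0, y = mu_y/2 >= 0 with mu_x*x = mu_y*y = 0, i.e. x = y = 0: contradiction. Hence mu > 0 and 6x + 3y = 22 is active.
Try x > 0, y > 0 (so mu_x = mu_y = 0): x = 6*mu/2, y = 3*mu/2
Substitute: 6*(6*mu/2) + 3*(3*mu/2) = 22
  mu*45/2 = 22 => mu = 44/45
x* = 44/15 > 0, y* = 22/15 > 0, consistent with mu_x = mu_y = 0.
f is convex and the constraints are linear, so this KKT point is the global minimum.
f* = 484/45
Active constraints: 6x + 3y >= 22 (holds with equality, mu = 44/45 > 0); x >= 0 and y >= 0 are inactive (mu_x = mu_y = 0).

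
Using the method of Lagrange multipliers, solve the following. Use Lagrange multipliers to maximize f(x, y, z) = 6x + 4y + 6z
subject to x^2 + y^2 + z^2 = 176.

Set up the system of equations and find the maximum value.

Lagrange conditions: 6 = 2*lambda*x, 4 = 2*lambda*y, 6 = 2*lambda*z
So x:6 = y:4 = z:6, i.e. x = 6t, y = 4t, z = 6t
Constraint: t^2*(6^2 + 4^2 + 6^2) = 176
  t^2 * 88 = 176  =>  t = sqrt(2)
Maximum = 6*6t + 4*4t + 6*6t = 88*sqrt(2) = sqrt(15488)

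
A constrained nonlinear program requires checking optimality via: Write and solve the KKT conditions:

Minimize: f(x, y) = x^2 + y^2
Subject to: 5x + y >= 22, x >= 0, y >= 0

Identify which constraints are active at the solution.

KKT conditions for min x^2 + y^2 s.t. 5x + 1y >= 22, x >= 0, y >= 0:
Stationarity: 2x = mu*5 + mu_x, 2y = mu*1 + mu_y, with mu, mu_x, mu_y >= 0
Complementary slackness: mu*(5x + y - 22) = 0, mu_x*x = 0, mu_y*y = 0
(0, 0) is infeasible (5*0 + 1*0 < 22), so if mu = 0 stationarity would force x = mu_x/2 >= 0, y = mu_y/2 >= 0 with mu_x*x = mu_y*y = 0, i.e. x = y = 0: contradiction. Hence mu > 0 and 5x + y = 22 is active.
Try x > 0, y > 0 (so mu_x = mu_y = 0): x = 5*mu/2, y = 1*mu/2
Substitute: 5*(5*mu/2) + 1*(1*mu/2) = 22
  mu*26/2 = 22 => mu = 22/13
x* = 55/13 > 0, y* = 11/13 > 0, consistent with mu_x = mu_y = 0.
f is convex and the constraints are linear, so this KKT point is the global minimum.
f* = 242/13
Active constraints: 5x + y >= 22 (holds with equality, mu = 22/13 > 0); x >= 0 and y >= 0 are inactive (mu_x = mu_y = 0).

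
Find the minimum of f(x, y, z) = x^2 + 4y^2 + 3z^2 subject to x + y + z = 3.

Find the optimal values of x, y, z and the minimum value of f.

Using Lagrange multipliers on f = x^2 + 4y^2 + 3z^2 with constraint x + y + z = 3:
Conditions: 2*1*x = lambda, 2*4*y = lambda, 2*3*z = lambda
So x = lambda/2, y = lambda/8, z = lambda/6
Substituting into constraint: lambda * (19/24) = 3
lambda = 72/19
x = 36/19, y = 9/19, z = 12/19
Minimum value = 108/19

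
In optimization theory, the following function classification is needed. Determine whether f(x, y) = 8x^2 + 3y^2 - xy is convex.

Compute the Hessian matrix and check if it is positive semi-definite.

f(x,y) = 8x^2 + 3y^2 - xy
Hessian H = [[16, -1], [-1, 6]]
trace(H) = 22, det(H) = 95
Eigenvalues: (22 +/- sqrt(104)) / 2 = 16.1, 5.901
Since both eigenvalues > 0, f is convex.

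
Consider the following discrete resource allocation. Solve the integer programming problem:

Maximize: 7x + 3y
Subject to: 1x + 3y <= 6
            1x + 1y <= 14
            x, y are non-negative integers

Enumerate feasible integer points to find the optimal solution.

Constraint 1: 1x + 3y <= 6
Constraint 2: 1x + 1y <= 14
Feasible x range (need y >= 0): 0 <= x <= min(6/1, 14/1) => x in {0, ..., 6}.
Enumerate feasible integer points row by row (the coefficient of y is 3 > 0, so for each x the largest feasible y gives the best value):
  x = 0: y <= min((6 - 1*0)/3, (14 - 1*0)/1) => y in {0, ..., 2}; best 7*0 + 3*2 = 6
  x = 1: y <= min((6 - 1*1)/3, (14 - 1*1)/1) => y in {0, ..., 1}; best 7*1 + 3*1 = 10
  x = 2: y <= min((6 - 1*2)/3, (14 - 1*2)/1) => y in {0, ..., 1}; best 7*2 + 3*1 = 17
  x = 3: y <= min((6 - 1*3)/3, (14 - 1*3)/1) => y in {0, ..., 1}; best 7*3 + 3*1 = 24
  x = 4: y <= min((6 - 1*4)/3, (14 - 1*4)/1) => y in {0}; best 7*4 + 3*0 = 28
  x = 5: y <= min((6 - 1*5)/3, (14 - 1*5)/1) => y in {0}; best 7*5 + 3*0 = 35
  x = 6: y <= min((6 - 1*6)/3, (14 - 1*6)/1) => y in {0}; best 7*6 + 3*0 = 42
The maximum 7x + 3y = 42 is achieved at x = 6, y = 0.
Check: 1*6 + 3*0 = 6 <= 6 and 1*6 + 1*0 = 6 <= 14.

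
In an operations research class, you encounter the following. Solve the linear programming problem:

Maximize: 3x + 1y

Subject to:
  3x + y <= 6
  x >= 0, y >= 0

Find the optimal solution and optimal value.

The feasible region has vertices at [(0, 0), (2, 0), (0, 6)].
Checking objective 3x + 1y at each vertex:
  (0, 0): 3*0 + 1*0 = 0
  (2, 0): 3*2 + 1*0 = 6
  (0, 6): 3*0 + 1*6 = 6
Maximum is 6 at (2, 0).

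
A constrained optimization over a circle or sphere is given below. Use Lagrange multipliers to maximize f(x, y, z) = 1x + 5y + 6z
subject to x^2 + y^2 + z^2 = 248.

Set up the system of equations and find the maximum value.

Lagrange conditions: 1 = 2*lambda*x, 5 = 2*lambda*y, 6 = 2*lambda*z
So x:1 = y:5 = z:6, i.e. x = 1t, y = 5t, z = 6t
Constraint: t^2*(1^2 + 5^2 + 6^2) = 248
  t^2 * 62 = 248  =>  t = sqrt(4)
Maximum = 1*1t + 5*5t + 6*6t = 62*sqrt(4) = 124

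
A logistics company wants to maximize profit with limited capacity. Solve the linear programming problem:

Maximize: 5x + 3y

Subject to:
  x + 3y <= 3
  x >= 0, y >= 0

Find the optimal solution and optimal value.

The feasible region has vertices at [(0, 0), (3, 0), (0, 1)].
Checking objective 5x + 3y at each vertex:
  (0, 0): 5*0 + 3*0 = 0
  (3, 0): 5*3 + 3*0 = 15
  (0, 1): 5*0 + 3*1 = 3
Maximum is 15 at (3, 0).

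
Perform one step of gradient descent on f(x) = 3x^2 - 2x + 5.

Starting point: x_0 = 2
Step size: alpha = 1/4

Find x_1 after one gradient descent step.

f(x) = 3x^2 - 2x + 5
f'(x) = 6x - 2
f'(2) = 6*2 + (-2) = 10
x_1 = x_0 - alpha * f'(x_0) = 2 - 1/4 * 10 = -1/2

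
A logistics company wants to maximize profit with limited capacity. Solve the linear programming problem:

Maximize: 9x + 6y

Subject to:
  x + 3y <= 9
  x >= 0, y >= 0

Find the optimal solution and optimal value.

The feasible region has vertices at [(0, 0), (9, 0), (0, 3)].
Checking objective 9x + 6y at each vertex:
  (0, 0): 9*0 + 6*0 = 0
  (9, 0): 9*9 + 6*0 = 81
  (0, 3): 9*0 + 6*3 = 18
Maximum is 81 at (9, 0).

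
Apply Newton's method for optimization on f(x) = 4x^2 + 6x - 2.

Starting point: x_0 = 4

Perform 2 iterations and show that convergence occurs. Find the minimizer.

f(x) = 4x^2 + 6x - 2, f'(x) = 8x + (6), f''(x) = 8
Step 1: f'(4) = 38, x_1 = 4 - 38/8 = -3/4
Step 2: f'(-3/4) = 0, x_2 = -3/4 (converged)
Newton's method converges in 1 step for quadratics.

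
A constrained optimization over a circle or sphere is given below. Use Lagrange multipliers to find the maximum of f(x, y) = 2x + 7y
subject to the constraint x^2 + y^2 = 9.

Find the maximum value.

Set up Lagrange conditions: grad f = lambda * grad g
  2 = 2*lambda*x
  7 = 2*lambda*y
From these: x/y = 2/7, so x = 2t, y = 7t for some t.
Substitute into constraint: (2t)^2 + (7t)^2 = 9
  t^2 * 53 = 9
  t = sqrt(9/53)
Maximum = 2*x + 7*y = (2^2 + 7^2)*t = 53 * sqrt(9/53) = sqrt(477)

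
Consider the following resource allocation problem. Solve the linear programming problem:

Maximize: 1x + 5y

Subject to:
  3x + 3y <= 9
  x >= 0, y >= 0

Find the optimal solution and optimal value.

The feasible region has vertices at [(0, 0), (3, 0), (0, 3)].
Checking objective 1x + 5y at each vertex:
  (0, 0): 1*0 + 5*0 = 0
  (3, 0): 1*3 + 5*0 = 3
  (0, 3): 1*0 + 5*3 = 15
Maximum is 15 at (0, 3).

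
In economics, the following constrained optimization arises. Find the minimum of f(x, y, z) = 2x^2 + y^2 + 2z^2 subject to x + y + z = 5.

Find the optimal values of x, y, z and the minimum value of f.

Using Lagrange multipliers on f = 2x^2 + y^2 + 2z^2 with constraint x + y + z = 5:
Conditions: 2*2*x = lambda, 2*1*y = lambda, 2*2*z = lambda
So x = lambda/4, y = lambda/2, z = lambda/4
Substituting into constraint: lambda * (1) = 5
lambda = 5
x = 5/4, y = 5/2, z = 5/4
Minimum value = 25/2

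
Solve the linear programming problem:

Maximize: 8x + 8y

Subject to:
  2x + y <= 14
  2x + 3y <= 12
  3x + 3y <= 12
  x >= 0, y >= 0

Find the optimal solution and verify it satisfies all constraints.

Feasible vertices: (0, 0), (0, 4), (4, 0)
Objective 8x + 8y at each vertex:
  (0, 0): 0
  (0, 4): 32
  (4, 0): 32
Maximum is 32 at (0, 4).
Verify constraints at (x, y) = (0, 4):
  2*0 + 1*4 = 4 <= 14
  2*0 + 3*4 = 12 <= 12 (active)
  3*0 + 3*4 = 12 <= 12 (active)
  x = 0 >= 0, y = 4 >= 0. All constraints satisfied.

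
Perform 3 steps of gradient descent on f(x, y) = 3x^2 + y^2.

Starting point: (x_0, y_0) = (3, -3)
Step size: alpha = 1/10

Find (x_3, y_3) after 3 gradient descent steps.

f(x,y) = 3x^2 + y^2
grad_x = 6x + 0y, grad_y = 2y + 0x
Step 1: grad = (18, -6), (6/5, -12/5)
Step 2: grad = (36/5, -24/5), (12/25, -48/25)
Step 3: grad = (72/25, -96/25), (24/125, -192/125)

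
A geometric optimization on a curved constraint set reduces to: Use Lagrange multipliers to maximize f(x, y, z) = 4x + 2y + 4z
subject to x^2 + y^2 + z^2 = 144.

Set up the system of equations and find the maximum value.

Lagrange conditions: 4 = 2*lambda*x, 2 = 2*lambda*y, 4 = 2*lambda*z
So x:4 = y:2 = z:4, i.e. x = 4t, y = 2t, z = 4t
Constraint: t^2*(4^2 + 2^2 + 4^2) = 144
  t^2 * 36 = 144  =>  t = sqrt(4)
Maximum = 4*4t + 2*2t + 4*4t = 36*sqrt(4) = 72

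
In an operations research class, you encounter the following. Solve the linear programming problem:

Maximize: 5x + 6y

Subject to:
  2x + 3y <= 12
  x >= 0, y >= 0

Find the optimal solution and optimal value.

The feasible region has vertices at [(0, 0), (6, 0), (0, 4)].
Checking objective 5x + 6y at each vertex:
  (0, 0): 5*0 + 6*0 = 0
  (6, 0): 5*6 + 6*0 = 30
  (0, 4): 5*0 + 6*4 = 24
Maximum is 30 at (6, 0).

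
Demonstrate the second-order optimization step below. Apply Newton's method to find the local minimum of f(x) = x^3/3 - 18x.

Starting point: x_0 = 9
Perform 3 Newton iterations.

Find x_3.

f(x) = x^3/3 - 18x
f'(x) = x^2 - 18, f''(x) = 2x
Newton update: x_{n+1} = x_n - (x_n^2 - 18)/(2*x_n)
Step 1: x_0 = 9, f'=63, f''=18, x_1 = 11/2
Step 2: x_1 = 11/2, f'=49/4, f''=11, x_2 = 193/44
Step 3: x_2 = 193/44, f'=2401/1936, f''=193/22, x_3 = 72097/16984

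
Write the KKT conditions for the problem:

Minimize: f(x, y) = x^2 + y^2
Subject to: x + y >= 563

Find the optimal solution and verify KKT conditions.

KKT conditions for min x^2 + y^2 s.t. x + y >= 563:
Stationarity: 2x = mu, 2y = mu
So x = y = mu/2.
Complementary slackness: mu*(x + y - 563) = 0
Primal feasibility: x + y >= 563; dual feasibility: mu >= 0
If mu = 0 then x = y = 0, but 0 + 0 < 563 is infeasible, so the constraint is active.
Constraint active: x + y = 2*(mu/2) = 563 => mu = 563
x = y = 563/2, f = 316969/2
Verify: stationarity 2*(563/2) = 563 = mu; primal 563/2 + 563/2 = 563 >= 563; dual mu = 563 >= 0; complementary slackness 563*(563 - 563) = 0. All KKT conditions hold.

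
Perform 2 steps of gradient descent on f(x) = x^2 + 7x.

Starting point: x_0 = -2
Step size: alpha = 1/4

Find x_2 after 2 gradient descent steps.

f(x) = x^2 + 7x, f'(x) = 2x + (7)
Step 1: f'(-2) = 3, x_1 = -2 - 1/4 * 3 = -11/4
Step 2: f'(-11/4) = 3/2, x_2 = -11/4 - 1/4 * 3/2 = -25/8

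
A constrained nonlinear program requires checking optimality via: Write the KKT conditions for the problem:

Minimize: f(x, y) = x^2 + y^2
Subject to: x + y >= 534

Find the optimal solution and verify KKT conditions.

KKT conditions for min x^2 + y^2 s.t. x + y >= 534:
Stationarity: 2x = mu, 2y = mu
So x = y = mu/2.
Complementary slackness: mu*(x + y - 534) = 0
Primal feasibility: x + y >= 534; dual feasibility: mu >= 0
If mu = 0 then x = y = 0, but 0 + 0 < 534 is infeasible, so the constraint is active.
Constraint active: x + y = 2*(mu/2) = 534 => mu = 534
x = y = 267, f = 142578
Verify: stationarity 2*267 = 534 = mu; primal 267 + 267 = 534 >= 534; dual mu = 534 >= 0; complementary slackness 534*(534 - 534) = 0. All KKT conditions hold.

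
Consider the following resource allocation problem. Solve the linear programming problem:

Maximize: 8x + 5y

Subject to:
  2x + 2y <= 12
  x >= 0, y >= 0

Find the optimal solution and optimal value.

The feasible region has vertices at [(0, 0), (6, 0), (0, 6)].
Checking objective 8x + 5y at each vertex:
  (0, 0): 8*0 + 5*0 = 0
  (6, 0): 8*6 + 5*0 = 48
  (0, 6): 8*0 + 5*6 = 30
Maximum is 48 at (6, 0).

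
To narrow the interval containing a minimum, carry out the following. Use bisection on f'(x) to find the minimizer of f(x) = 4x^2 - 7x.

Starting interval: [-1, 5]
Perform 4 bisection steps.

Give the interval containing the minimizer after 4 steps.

Finding critical point of f(x) = 4x^2 - 7x using bisection on f'(x) = 8x + -7.
f'(x) = 0 when x = 7/8.
Starting interval: [-1, 5]
Step 1: mid = 2, f'(mid) = 9, new interval = [-1, 2]
Step 2: mid = 1/2, f'(mid) = -3, new interval = [1/2, 2]
Step 3: mid = 5/4, f'(mid) = 3, new interval = [1/2, 5/4]
Step 4: mid = 7/8, f'(mid) = 0, new interval = [7/8, 7/8]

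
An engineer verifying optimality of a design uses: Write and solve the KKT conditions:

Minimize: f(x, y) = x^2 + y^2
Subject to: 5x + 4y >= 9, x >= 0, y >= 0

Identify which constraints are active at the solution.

KKT conditions for min x^2 + y^2 s.t. 5x + 4y >= 9, x >= 0, y >= 0:
Stationarity: 2x = mu*5 + mu_x, 2y = mu*4 + mu_y, with mu, mu_x, mu_y >= 0
Complementary slackness: mu*(5x + 4y - 9) = 0, mu_x*x = 0, mu_y*y = 0
(0, 0) is infeasible (5*0 + 4*0 < 9), so if mu = 0 stationarity would force x = mu_x/2 >= 0, y = mu_y/2 >= 0 with mu_x*x = mu_y*y = 0, i.e. x = y = 0: contradiction. Hence mu > 0 and 5x + 4y = 9 is active.
Try x > 0, y > 0 (so mu_x = mu_y = 0): x = 5*mu/2, y = 4*mu/2
Substitute: 5*(5*mu/2) + 4*(4*mu/2) = 9
  mu*41/2 = 9 => mu = 18/41
x* = 45/41 > 0, y* = 36/41 > 0, consistent with mu_x = mu_y = 0.
f is convex and the constraints are linear, so this KKT point is the global minimum.
f* = 81/41
Active constraints: 5x + 4y >= 9 (holds with equality, mu = 18/41 > 0); x >= 0 and y >= 0 are inactive (mu_x = mu_y = 0).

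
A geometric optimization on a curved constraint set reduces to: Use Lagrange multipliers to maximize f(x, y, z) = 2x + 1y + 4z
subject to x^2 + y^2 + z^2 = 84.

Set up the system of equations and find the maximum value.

Lagrange conditions: 2 = 2*lambda*x, 1 = 2*lambda*y, 4 = 2*lambda*z
So x:2 = y:1 = z:4, i.e. x = 2t, y = 1t, z = 4t
Constraint: t^2*(2^2 + 1^2 + 4^2) = 84
  t^2 * 21 = 84  =>  t = sqrt(4)
Maximum = 2*2t + 1*1t + 4*4t = 21*sqrt(4) = 42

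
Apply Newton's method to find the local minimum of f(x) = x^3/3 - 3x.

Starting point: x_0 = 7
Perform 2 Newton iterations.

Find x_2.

f(x) = x^3/3 - 3x
f'(x) = x^2 - 3, f''(x) = 2x
Newton update: x_{n+1} = x_n - (x_n^2 - 3)/(2*x_n)
Step 1: x_0 = 7, f'=46, f''=14, x_1 = 26/7
Step 2: x_1 = 26/7, f'=529/49, f''=52/7, x_2 = 823/364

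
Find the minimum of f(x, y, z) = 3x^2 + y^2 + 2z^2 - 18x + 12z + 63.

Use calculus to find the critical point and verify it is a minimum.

f(x,y,z) = 3x^2 + y^2 + 2z^2 - 18x + 12z + 63
df/dx = 6x + (-18) = 0 => x = 3
df/dy = 2y + (0) = 0 => y = 0
df/dz = 4z + (12) = 0 => z = -3
f(3,0,-3) = 3*(3)^2 + 1*(0)^2 + 2*(-3)^2 + -18*(3) + 12*(-3) + 63 = 18
Hessian is diagonal with entries 6, 2, 4 > 0, confirmed minimum.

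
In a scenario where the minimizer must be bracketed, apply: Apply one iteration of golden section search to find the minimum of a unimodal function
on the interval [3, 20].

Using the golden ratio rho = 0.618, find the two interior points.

Golden section search on [3, 20].
Golden ratio rho = 0.618 (approx).
Interior points:
  x_1 = 3 + (1-0.618)*17 = 9.4940
  x_2 = 3 + 0.618*17 = 13.5060
Compare f(x_1) and f(x_2) to determine which subinterval to keep.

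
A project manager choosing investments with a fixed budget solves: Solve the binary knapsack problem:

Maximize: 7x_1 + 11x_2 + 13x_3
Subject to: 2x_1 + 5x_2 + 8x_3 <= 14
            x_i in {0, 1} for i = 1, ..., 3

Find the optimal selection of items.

Items: item 1 (v=7, w=2), item 2 (v=11, w=5), item 3 (v=13, w=8)
Capacity: 14
Checking all 8 subsets (w = total weight, v = total value):
  {}: w = 0, v = 0
  {1}: w = 2, v = 7
  {2}: w = 5, v = 11
  {3}: w = 8, v = 13
  {1, 2}: w = 7, v = 18
  {1, 3}: w = 10, v = 20
  {2, 3}: w = 13, v = 24
  {1, 2, 3}: w = 15 > 14, infeasible
Best feasible subset: items [2, 3]
Total weight: 13 <= 14, total value: 24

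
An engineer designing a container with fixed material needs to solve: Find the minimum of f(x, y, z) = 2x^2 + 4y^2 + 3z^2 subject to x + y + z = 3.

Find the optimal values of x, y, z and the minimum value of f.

Using Lagrange multipliers on f = 2x^2 + 4y^2 + 3z^2 with constraint x + y + z = 3:
Conditions: 2*2*x = lambda, 2*4*y = lambda, 2*3*z = lambda
So x = lambda/4, y = lambda/8, z = lambda/6
Substituting into constraint: lambda * (13/24) = 3
lambda = 72/13
x = 18/13, y = 9/13, z = 12/13
Minimum value = 108/13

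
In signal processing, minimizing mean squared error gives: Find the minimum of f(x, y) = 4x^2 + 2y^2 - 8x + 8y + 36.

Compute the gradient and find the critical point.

f(x,y) = 4x^2 + 2y^2 - 8x + 8y + 36
df/dx = 8x + (-8) = 0  =>  x = 1
df/dy = 4y + (8) = 0  =>  y = -2
f(1, -2) = 4*(1)^2 + 2*(-2)^2 + -8*(1) + 8*(-2) + 36 = 24
Hessian is diagonal with entries 8, 4 > 0, so this is a minimum.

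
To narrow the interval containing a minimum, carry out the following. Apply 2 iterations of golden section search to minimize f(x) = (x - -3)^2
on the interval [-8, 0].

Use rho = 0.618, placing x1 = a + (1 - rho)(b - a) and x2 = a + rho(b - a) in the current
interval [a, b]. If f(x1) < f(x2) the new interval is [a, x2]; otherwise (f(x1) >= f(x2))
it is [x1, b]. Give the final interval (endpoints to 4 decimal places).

Golden section search for min of f(x) = (x - -3)^2 on [-8, 0].
Each step: x1 = a + (1 - rho)(b - a), x2 = a + rho(b - a); if f(x1) < f(x2) keep [a, x2], otherwise keep [x1, b].
Step 1: [-8.0000, 0.0000], x1=-4.9440 (f=3.7791), x2=-3.0560 (f=0.0031); f(x1) > f(x2) => keep [-4.9440, 0.0000]
Step 2: [-4.9440, 0.0000], x1=-3.0554 (f=0.0031), x2=-1.8886 (f=1.2352); f(x1) < f(x2) => keep [-4.9440, -1.8886]
Final interval: [-4.9440, -1.8886]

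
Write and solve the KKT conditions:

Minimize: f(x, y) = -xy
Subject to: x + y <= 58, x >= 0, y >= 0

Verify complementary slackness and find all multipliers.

Problem: min -xy s.t. x + y <= 58 (multiplier lambda), x >= 0 (mu_x), y >= 0 (mu_y)
KKT stationarity: -y + lambda - mu_x = 0, -x + lambda - mu_y = 0, with lambda, mu_x, mu_y >= 0
Complementary slackness: lambda*(x + y - 58) = 0, mu_x*x = 0, mu_y*y = 0
If lambda = 0: y = -mu_x <= 0 and x = -mu_y <= 0 force x = y = 0 with f = 0; but x = y = 29 is feasible with f = -841 < 0, so this is not the minimum. Hence lambda > 0 and x + y = 58.
Try x > 0, y > 0 (so mu_x = mu_y = 0): y = lambda, x = lambda => x = y = lambda
x + y = 58 => 2*lambda = 58 => lambda = 29
x* = y* = 29 > 0, consistent with mu_x = mu_y = 0.
(Any feasible point with x = 0 or y = 0 has f = 0 > -841, so the minimum is not on those boundaries.)
min(-xy) = -841 (i.e. max xy = 841)
Multipliers: lambda = 29, mu_x = 0, mu_y = 0
Complementary slackness: lambda*(x + y - 58) = 29*(29 + 29 - 58) = 0, mu_x*x = 0*29 = 0, mu_y*y = 0*29 = 0. Satisfied.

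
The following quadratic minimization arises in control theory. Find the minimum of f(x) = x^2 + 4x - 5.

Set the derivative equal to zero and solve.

f(x) = x^2 + 4x - 5
f'(x) = 2x + (4) = 0
x = -4/2 = -2
f(-2) = -9
Since f''(x) = 2 > 0, this is a minimum.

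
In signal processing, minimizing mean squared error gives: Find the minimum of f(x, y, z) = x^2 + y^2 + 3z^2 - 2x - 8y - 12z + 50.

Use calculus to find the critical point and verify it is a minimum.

f(x,y,z) = x^2 + y^2 + 3z^2 - 2x - 8y - 12z + 50
df/dx = 2x + (-2) = 0 => x = 1
df/dy = 2y + (-8) = 0 => y = 4
df/dz = 6z + (-12) = 0 => z = 2
f(1,4,2) = 1*(1)^2 + 1*(4)^2 + 3*(2)^2 + -2*(1) + -8*(4) + -12*(2) + 50 = 21
Hessian is diagonal with entries 2, 2, 6 > 0, confirmed minimum.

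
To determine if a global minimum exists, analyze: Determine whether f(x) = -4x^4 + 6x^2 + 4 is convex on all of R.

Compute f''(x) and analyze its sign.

f(x) = -4x^4 + 6x^2 + 4
f'(x) = -16x^3 + 12x
f''(x) = -48x^2 + 12
f''(x) = -48x^2 + 12 -> -inf as |x| -> inf
Therefore, f is not globally convex on R.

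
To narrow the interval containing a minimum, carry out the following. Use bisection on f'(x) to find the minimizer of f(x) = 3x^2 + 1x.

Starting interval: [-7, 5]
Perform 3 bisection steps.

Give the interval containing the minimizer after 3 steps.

Finding critical point of f(x) = 3x^2 + 1x using bisection on f'(x) = 6x + 1.
f'(x) = 0 when x = -1/6.
Starting interval: [-7, 5]
Step 1: mid = -1, f'(mid) = -5, new interval = [-1, 5]
Step 2: mid = 2, f'(mid) = 13, new interval = [-1, 2]
Step 3: mid = 1/2, f'(mid) = 4, new interval = [-1, 1/2]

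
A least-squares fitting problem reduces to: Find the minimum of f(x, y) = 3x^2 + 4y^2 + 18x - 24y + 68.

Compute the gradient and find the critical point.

f(x,y) = 3x^2 + 4y^2 + 18x - 24y + 68
df/dx = 6x + (18) = 0  =>  x = -3
df/dy = 8y + (-24) = 0  =>  y = 3
f(-3, 3) = 3*(-3)^2 + 4*(3)^2 + 18*(-3) + -24*(3) + 68 = 5
Hessian is diagonal with entries 6, 8 > 0, so this is a minimum.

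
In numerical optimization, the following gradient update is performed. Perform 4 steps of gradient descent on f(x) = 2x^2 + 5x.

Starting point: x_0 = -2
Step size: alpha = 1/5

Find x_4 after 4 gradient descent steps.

f(x) = 2x^2 + 5x, f'(x) = 4x + (5)
Step 1: f'(-2) = -3, x_1 = -2 - 1/5 * -3 = -7/5
Step 2: f'(-7/5) = -3/5, x_2 = -7/5 - 1/5 * -3/5 = -32/25
Step 3: f'(-32/25) = -3/25, x_3 = -32/25 - 1/5 * -3/25 = -157/125
Step 4: f'(-157/125) = -3/125, x_4 = -157/125 - 1/5 * -3/125 = -782/625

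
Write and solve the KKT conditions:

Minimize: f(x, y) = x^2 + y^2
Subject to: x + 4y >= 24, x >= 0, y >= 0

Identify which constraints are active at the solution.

KKT conditions for min x^2 + y^2 s.t. 1x + 4y >= 24, x >= 0, y >= 0:
Stationarity: 2x = mu*1 + mu_x, 2y = mu*4 + mu_y, with mu, mu_x, mu_y >= 0
Complementary slackness: mu*(x + 4y - 24) = 0, mu_x*x = 0, mu_y*y = 0
(0, 0) is infeasible (1*0 + 4*0 < 24), so if mu = 0 stationarity would force x = mu_x/2 >= 0, y = mu_y/2 >= 0 with mu_x*x = mu_y*y = 0, i.e. x = y = 0: contradiction. Hence mu > 0 and x + 4y = 24 is active.
Try x > 0, y > 0 (so mu_x = mu_y = 0): x = 1*mu/2, y = 4*mu/2
Substitute: 1*(1*mu/2) + 4*(4*mu/2) = 24
  mu*17/2 = 24 => mu = 48/17
x* = 24/17 > 0, y* = 96/17 > 0, consistent with mu_x = mu_y = 0.
f is convex and the constraints are linear, so this KKT point is the global minimum.
f* = 576/17
Active constraints: x + 4y >= 24 (holds with equality, mu = 48/17 > 0); x >= 0 and y >= 0 are inactive (mu_x = mu_y = 0).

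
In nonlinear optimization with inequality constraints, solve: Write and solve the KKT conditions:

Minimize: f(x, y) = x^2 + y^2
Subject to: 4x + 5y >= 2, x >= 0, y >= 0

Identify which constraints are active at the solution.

KKT conditions for min x^2 + y^2 s.t. 4x + 5y >= 2, x >= 0, y >= 0:
Stationarity: 2x = mu*4 + mu_x, 2y = mu*5 + mu_y, with mu, mu_x, mu_y >= 0
Complementary slackness: mu*(4x + 5y - 2) = 0, mu_x*x = 0, mu_y*y = 0
(0, 0) is infeasible (4*0 + 5*0 < 2), so if mu = 0 stationarity would force x = mu_x/2 >= 0, y = mu_y/2 >= 0 with mu_x*x = mu_y*y = 0, i.e. x = y = 0: contradiction. Hence mu > 0 and 4x + 5y = 2 is active.
Try x > 0, y > 0 (so mu_x = mu_y = 0): x = 4*mu/2, y = 5*mu/2
Substitute: 4*(4*mu/2) + 5*(5*mu/2) = 2
  mu*41/2 = 2 => mu = 4/41
x* = 8/41 > 0, y* = 10/41 > 0, consistent with mu_x = mu_y = 0.
f is convex and the constraints are linear, so this KKT point is the global minimum.
f* = 4/41
Active constraints: 4x + 5y >= 2 (holds with equality, mu = 4/41 > 0); x >= 0 and y >= 0 are inactive (mu_x = mu_y = 0).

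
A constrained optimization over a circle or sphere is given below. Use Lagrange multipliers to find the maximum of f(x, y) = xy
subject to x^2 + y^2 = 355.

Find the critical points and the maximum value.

Lagrange conditions: y = 2*lambda*x and x = 2*lambda*y
If x = 0 then y = 0, violating the constraint, so x, y != 0.
Dividing: y/x = x/y => x^2 = y^2 => y = x or y = -x
Constraint: 2x^2 = 355 => x^2 = 355/2 => x = +/-sqrt(355/2)
Critical points: (sqrt(355/2), sqrt(355/2)), (-sqrt(355/2), -sqrt(355/2)), (sqrt(355/2), -sqrt(355/2)), (-sqrt(355/2), sqrt(355/2))
  y = x:  xy = x^2 = 355/2  at (sqrt(355/2), sqrt(355/2)) and (-sqrt(355/2), -sqrt(355/2))
  y = -x: xy = -x^2 = -355/2 at (sqrt(355/2), -sqrt(355/2)) and (-sqrt(355/2), sqrt(355/2))
Maximum xy = 355/2 at (sqrt(355/2), sqrt(355/2)) and (-sqrt(355/2), -sqrt(355/2))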